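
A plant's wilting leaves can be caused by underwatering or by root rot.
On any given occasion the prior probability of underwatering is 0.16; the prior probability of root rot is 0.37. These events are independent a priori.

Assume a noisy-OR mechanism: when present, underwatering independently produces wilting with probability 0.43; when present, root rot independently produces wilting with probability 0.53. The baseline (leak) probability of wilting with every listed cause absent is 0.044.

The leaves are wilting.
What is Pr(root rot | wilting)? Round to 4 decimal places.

Under noisy-OR, P(wilting | causes) = 1 − (1−0.044)·∏(1−qᵢ) over the active causes.
P(wilting) = 0.044*0.84*0.63 + 0.55068*0.84*0.37 + 0.45508*0.16*0.63 + 0.743888*0.16*0.37 = 0.023285 + 0.171151 + 0.045872 + 0.044038 = 0.284346
The root rot-present share is 0.171151 + 0.044038 = 0.215189.
P(root rot | wilting) = 0.215189 / 0.284346 ≈ 0.7568

Pr(root rot | wilting) ≈ 0.7568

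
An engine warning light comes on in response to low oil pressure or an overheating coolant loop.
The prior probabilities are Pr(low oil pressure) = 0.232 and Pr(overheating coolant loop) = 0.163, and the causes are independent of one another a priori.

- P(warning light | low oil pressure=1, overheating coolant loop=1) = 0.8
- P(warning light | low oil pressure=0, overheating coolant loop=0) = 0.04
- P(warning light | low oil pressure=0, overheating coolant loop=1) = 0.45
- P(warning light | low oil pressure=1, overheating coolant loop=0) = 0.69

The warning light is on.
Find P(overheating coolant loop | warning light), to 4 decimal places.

P(warning light) = 0.04·0.768·0.837 + 0.45·0.768·0.163 + 0.69·0.232·0.837 + 0.8·0.232·0.163 = 0.025713 + 0.056333 + 0.133987 + 0.030253 = 0.246286
Restricting to configurations with overheating coolant loop present: 0.056333 + 0.030253 = 0.086586.
Hence the posterior is 0.086586/0.246286 ≈ 0.3516.

P(overheating coolant loop | warning light) ≈ 0.3516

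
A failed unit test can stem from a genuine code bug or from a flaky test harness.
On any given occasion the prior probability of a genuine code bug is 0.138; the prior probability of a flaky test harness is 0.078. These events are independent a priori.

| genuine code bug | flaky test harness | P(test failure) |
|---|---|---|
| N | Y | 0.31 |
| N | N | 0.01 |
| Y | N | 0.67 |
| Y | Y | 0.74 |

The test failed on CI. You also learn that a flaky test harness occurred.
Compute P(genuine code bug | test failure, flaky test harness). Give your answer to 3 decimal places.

Enumerate both values of genuine code bug and weight by the priors:
  P(test failure | flaky test harness) = 0.31·0.862 + 0.74·0.138
        = 0.267220 + 0.102120 = 0.369340
Configurations with genuine code bug contribute 0.102120, so
  P(genuine code bug | test failure, flaky test harness) = 0.102120 / 0.369340 ≈ 0.276

P(genuine code bug | test failure, flaky test harness) ≈ 0.276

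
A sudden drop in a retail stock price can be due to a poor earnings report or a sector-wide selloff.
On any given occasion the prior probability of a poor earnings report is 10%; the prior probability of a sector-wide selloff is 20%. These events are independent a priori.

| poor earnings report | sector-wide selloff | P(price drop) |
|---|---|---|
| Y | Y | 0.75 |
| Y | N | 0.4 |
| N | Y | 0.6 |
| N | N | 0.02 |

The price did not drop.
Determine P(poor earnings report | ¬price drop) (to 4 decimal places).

P(poor earnings report | ¬price drop) ≈ 0.0638

Enumerate the 4 (poor earnings report, sector-wide selloff) configurations and weight by the priors:
  P(¬price drop) = 0.98*0.9*0.8 + 0.4*0.9*0.2 + 0.6*0.1*0.8 + 0.25*0.1*0.2
        = 0.705600 + 0.072000 + 0.048000 + 0.005000 = 0.830600
The terms with poor earnings report present sum to 0.053000, so
  P(poor earnings report | ¬price drop) = 0.053000 / 0.830600 ≈ 0.0638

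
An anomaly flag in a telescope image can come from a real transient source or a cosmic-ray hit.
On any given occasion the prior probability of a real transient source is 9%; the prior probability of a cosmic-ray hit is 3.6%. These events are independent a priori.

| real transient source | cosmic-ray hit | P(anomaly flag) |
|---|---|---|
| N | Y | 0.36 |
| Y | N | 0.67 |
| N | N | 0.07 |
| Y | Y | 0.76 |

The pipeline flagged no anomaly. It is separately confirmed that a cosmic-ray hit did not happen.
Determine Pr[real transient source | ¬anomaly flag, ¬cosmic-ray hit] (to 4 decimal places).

Pr[real transient source | ¬anomaly flag, ¬cosmic-ray hit] ≈ 0.0339

For the numerator, keep only real transient source=true terms: 0.33*0.09 = 0.029700
The normalizing constant is 0.93*0.91 + 0.33*0.09 = 0.876000
Posterior = 0.029700 / 0.876000 ≈ 0.0339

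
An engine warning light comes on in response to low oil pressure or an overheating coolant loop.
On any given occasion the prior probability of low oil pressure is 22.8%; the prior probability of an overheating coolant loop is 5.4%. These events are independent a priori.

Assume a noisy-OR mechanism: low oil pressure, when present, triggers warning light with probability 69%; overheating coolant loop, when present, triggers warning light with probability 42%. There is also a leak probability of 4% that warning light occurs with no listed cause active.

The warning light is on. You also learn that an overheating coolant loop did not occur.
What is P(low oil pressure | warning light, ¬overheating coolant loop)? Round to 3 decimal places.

Under noisy-OR, P(warning light | causes) = 1 − (1−0.04)·∏(1−qᵢ) over the active causes.
For the numerator, keep only low oil pressure=true terms: 0.7024×0.228 = 0.160147
Denominator P(warning light | ¬overheating coolant loop): 0.04×0.772 + 0.7024×0.228 = 0.191027
Posterior = 0.160147 / 0.191027 ≈ 0.838

P(low oil pressure | warning light, ¬overheating coolant loop) ≈ 0.838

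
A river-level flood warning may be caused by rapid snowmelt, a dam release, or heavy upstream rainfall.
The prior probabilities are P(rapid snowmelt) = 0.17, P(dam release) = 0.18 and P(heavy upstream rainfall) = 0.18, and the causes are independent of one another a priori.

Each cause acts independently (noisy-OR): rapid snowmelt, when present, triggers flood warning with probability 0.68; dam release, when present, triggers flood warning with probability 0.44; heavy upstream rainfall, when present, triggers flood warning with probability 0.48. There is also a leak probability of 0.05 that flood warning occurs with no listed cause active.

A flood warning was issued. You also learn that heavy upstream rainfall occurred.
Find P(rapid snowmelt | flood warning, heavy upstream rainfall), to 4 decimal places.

P(rapid snowmelt | flood warning, heavy upstream rainfall) ≈ 0.2430

Under noisy-OR, P(flood warning | causes) = 1 − (1−0.05)·∏(1−qᵢ) over the active causes.
For the numerator, keep only rapid snowmelt=true terms: 0.117364 + 0.027891 = 0.145255
The normalizing constant is 0.506*0.83*0.82 + 0.72336*0.83*0.18 + 0.84192*0.17*0.82 + 0.911475*0.17*0.18 = 0.597709
Posterior = 0.145255 / 0.597709 ≈ 0.2430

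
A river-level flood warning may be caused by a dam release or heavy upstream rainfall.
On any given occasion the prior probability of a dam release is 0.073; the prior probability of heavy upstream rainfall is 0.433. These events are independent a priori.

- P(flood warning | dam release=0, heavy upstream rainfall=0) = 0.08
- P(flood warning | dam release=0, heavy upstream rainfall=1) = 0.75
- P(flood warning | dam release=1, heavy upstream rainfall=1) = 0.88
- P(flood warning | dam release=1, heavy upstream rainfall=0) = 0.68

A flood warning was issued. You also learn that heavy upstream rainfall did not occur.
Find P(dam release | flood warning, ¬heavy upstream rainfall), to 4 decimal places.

Enumerate both values of dam release and weight by the priors:
  P(flood warning | ¬heavy upstream rainfall) = 0.08·0.927 + 0.68·0.073
        = 0.074160 + 0.049640 = 0.123800
The terms with dam release present sum to 0.049640, so
  P(dam release | flood warning, ¬heavy upstream rainfall) = 0.049640 / 0.123800 ≈ 0.4010

P(dam release | flood warning, ¬heavy upstream rainfall) ≈ 0.4010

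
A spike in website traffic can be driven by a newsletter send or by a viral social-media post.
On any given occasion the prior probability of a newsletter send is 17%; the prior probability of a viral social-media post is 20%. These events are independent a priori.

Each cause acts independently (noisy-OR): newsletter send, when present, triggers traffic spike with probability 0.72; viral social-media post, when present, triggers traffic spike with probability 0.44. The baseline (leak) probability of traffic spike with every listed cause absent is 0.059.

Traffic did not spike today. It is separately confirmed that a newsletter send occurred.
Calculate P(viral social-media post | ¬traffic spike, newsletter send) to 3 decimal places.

P(viral social-media post | ¬traffic spike, newsletter send) ≈ 0.123

Under noisy-OR, P(traffic spike | causes) = 1 − (1−0.059)·∏(1−qᵢ) over the active causes.
Enumerate both values of viral social-media post and weight by the priors:
  P(¬traffic spike | newsletter send) = 0.26348·0.8 + 0.147549·0.2
        = 0.210784 + 0.029510 = 0.240294
Configurations with viral social-media post contribute 0.029510, so
  P(viral social-media post | ¬traffic spike, newsletter send) = 0.029510 / 0.240294 ≈ 0.123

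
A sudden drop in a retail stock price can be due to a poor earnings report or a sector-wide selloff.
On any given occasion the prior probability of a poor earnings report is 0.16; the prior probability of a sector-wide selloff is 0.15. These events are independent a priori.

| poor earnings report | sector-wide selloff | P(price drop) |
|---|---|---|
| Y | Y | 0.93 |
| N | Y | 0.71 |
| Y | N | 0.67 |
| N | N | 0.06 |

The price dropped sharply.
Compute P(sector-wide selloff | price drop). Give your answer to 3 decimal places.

P(sector-wide selloff | price drop) ≈ 0.455

Weight on sector-wide selloff=true, given the evidence: 0.089460 + 0.022320 = 0.111780
The normalizing constant is 0.06×0.84×0.85 + 0.71×0.84×0.15 + 0.67×0.16×0.85 + 0.93×0.16×0.15 = 0.245740
P(sector-wide selloff | price drop) = 0.111780/0.245740 ≈ 0.455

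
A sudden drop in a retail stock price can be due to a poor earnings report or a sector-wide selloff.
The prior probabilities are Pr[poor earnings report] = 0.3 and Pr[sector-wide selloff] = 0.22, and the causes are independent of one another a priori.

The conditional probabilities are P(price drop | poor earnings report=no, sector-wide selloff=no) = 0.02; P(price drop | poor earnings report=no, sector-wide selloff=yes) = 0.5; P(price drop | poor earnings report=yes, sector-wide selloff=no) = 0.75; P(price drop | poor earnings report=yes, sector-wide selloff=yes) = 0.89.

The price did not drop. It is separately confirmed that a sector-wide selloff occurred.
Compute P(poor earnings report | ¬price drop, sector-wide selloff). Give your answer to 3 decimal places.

Weight on poor earnings report=true, given the evidence: 0.11·0.3 = 0.033000
Denominator P(¬price drop | sector-wide selloff): 0.5·0.7 + 0.11·0.3 = 0.383000
P(poor earnings report | ¬price drop, sector-wide selloff) = 0.033000/0.383000 ≈ 0.086

P(poor earnings report | ¬price drop, sector-wide selloff) ≈ 0.086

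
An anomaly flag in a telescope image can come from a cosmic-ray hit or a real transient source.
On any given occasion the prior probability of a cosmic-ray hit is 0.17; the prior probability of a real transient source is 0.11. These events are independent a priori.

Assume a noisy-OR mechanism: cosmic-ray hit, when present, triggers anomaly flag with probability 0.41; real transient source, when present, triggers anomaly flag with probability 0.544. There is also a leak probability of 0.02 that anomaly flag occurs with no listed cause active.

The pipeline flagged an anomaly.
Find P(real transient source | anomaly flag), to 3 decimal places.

Under noisy-OR, P(anomaly flag | causes) = 1 − (1−0.02)·∏(1−qᵢ) over the active causes.
By total probability over the 4 (cosmic-ray hit, real transient source) configurations:
  P(anomaly flag) = 0.02*0.83*0.89 + 0.55312*0.83*0.11 + 0.4218*0.17*0.89 + 0.736341*0.17*0.11
        = 0.014774 + 0.050500 + 0.063818 + 0.013770 = 0.142862
Keeping only the real transient source-present terms gives 0.064270, so
  P(real transient source | anomaly flag) = 0.064270 / 0.142862 ≈ 0.450

P(real transient source | anomaly flag) ≈ 0.450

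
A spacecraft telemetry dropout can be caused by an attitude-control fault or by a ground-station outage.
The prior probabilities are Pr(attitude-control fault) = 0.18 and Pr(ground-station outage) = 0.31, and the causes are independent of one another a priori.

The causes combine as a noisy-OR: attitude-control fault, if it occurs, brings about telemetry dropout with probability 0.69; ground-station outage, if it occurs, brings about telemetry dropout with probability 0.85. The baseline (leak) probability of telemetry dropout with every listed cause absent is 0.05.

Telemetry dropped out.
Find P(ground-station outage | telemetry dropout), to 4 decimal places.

Under noisy-OR, P(telemetry dropout | causes) = 1 − (1−0.05)·∏(1−qᵢ) over the active causes.
Sum P(telemetry dropout|·) weighted by the priors over the 4 (attitude-control fault, ground-station outage) configurations:
  P(telemetry dropout) = 0.05×0.82×0.69 + 0.8575×0.82×0.31 + 0.7055×0.18×0.69 + 0.955825×0.18×0.31
        = 0.028290 + 0.217976 + 0.087623 + 0.053335 = 0.387224
Keeping only the ground-station outage-present terms gives 0.271311, so
  P(ground-station outage | telemetry dropout) = 0.271311 / 0.387224 ≈ 0.7007

P(ground-station outage | telemetry dropout) ≈ 0.7007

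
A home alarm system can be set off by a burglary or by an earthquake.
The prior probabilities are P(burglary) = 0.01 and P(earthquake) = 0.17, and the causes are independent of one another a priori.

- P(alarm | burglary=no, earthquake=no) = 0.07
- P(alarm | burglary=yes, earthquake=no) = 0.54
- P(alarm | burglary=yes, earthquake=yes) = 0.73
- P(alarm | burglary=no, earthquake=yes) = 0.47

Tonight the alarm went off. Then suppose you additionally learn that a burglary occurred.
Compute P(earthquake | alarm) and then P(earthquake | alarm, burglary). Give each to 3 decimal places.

For the numerator, keep only earthquake=true terms: 0.079101 + 0.001241 = 0.080342
Denominator P(alarm): 0.07*0.99*0.83 + 0.47*0.99*0.17 + 0.54*0.01*0.83 + 0.73*0.01*0.17 = 0.142343
Posterior = 0.080342 / 0.142343 ≈ 0.564

Now condition on the additional information:
Numerator (weight on configurations with earthquake): 0.73·0.17 = 0.124100
Normalizer over all consistent configurations: 0.54·0.83 + 0.73·0.17 = 0.572300
Posterior = 0.124100 / 0.572300 ≈ 0.217

P(earthquake | alarm) ≈ 0.564; P(earthquake | alarm, burglary) ≈ 0.217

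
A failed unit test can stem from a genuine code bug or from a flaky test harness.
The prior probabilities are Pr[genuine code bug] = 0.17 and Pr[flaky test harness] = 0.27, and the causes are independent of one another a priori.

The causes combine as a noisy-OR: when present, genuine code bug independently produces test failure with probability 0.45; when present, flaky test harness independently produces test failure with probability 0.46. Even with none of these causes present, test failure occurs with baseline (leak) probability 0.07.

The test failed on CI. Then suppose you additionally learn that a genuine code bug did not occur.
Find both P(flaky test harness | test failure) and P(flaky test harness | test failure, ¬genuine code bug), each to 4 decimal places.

P(flaky test harness | test failure) ≈ 0.5842; P(flaky test harness | test failure, ¬genuine code bug) ≈ 0.7245

Under noisy-OR, P(test failure | causes) = 1 − (1−0.07)·∏(1−qᵢ) over the active causes.
By total probability over the 4 (genuine code bug, flaky test harness) configurations:
  P(test failure) = 0.07·0.83·0.73 + 0.4978·0.83·0.27 + 0.4885·0.17·0.73 + 0.72379·0.17·0.27
        = 0.042413 + 0.111557 + 0.060623 + 0.033222 = 0.247815
Keeping only the flaky test harness-present terms gives 0.144779, so
  P(flaky test harness | test failure) = 0.144779 / 0.247815 ≈ 0.5842

With the extra evidence:
By total probability over both values of flaky test harness:
  P(test failure | ¬genuine code bug) = 0.07×0.73 + 0.4978×0.27
        = 0.051100 + 0.134406 = 0.185506
The terms with flaky test harness present sum to 0.134406, so
  P(flaky test harness | test failure, ¬genuine code bug) = 0.134406 / 0.185506 ≈ 0.7245
With genuine code bug excluded, flaky test harness must carry more of the explanatory weight for the test failure.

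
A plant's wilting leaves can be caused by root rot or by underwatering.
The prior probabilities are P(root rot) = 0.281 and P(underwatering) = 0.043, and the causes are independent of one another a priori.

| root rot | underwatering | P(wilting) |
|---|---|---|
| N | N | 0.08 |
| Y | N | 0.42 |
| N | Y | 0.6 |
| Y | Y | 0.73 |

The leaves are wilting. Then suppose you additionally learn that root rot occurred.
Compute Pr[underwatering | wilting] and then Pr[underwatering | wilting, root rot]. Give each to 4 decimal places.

Weight on underwatering=true, given the evidence: 0.018550 + 0.008821 = 0.027371
Denominator P(wilting): 0.08*0.719*0.957 + 0.6*0.719*0.043 + 0.42*0.281*0.957 + 0.73*0.281*0.043 = 0.195363
Posterior = 0.027371 / 0.195363 ≈ 0.1401

With the extra evidence:
Weight on underwatering=true, given the evidence: 0.73×0.043 = 0.031390
The normalizing constant is 0.42×0.957 + 0.73×0.043 = 0.433330
P(underwatering | wilting, root rot) = 0.031390/0.433330 ≈ 0.0724
— root rot explains away the evidence for underwatering.

Pr[underwatering | wilting] ≈ 0.1401; Pr[underwatering | wilting, root rot] ≈ 0.0724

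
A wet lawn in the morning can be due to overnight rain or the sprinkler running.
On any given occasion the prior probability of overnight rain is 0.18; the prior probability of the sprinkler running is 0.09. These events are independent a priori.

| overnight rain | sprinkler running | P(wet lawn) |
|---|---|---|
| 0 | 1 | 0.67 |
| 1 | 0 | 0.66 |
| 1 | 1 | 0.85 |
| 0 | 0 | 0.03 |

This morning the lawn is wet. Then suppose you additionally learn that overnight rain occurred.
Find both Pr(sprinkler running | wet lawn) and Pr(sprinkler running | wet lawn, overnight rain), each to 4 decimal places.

Numerator (weight on configurations with sprinkler running): 0.049446 + 0.013770 = 0.063216
The normalizing constant is 0.03×0.82×0.91 + 0.67×0.82×0.09 + 0.66×0.18×0.91 + 0.85×0.18×0.09 = 0.193710
Posterior = 0.063216 / 0.193710 ≈ 0.3263

Now also conditioning on overnight rain=true:
P(wet lawn | overnight rain) = 0.66·0.91 + 0.85·0.09 = 0.600600 + 0.076500 = 0.677100
Of this, 0.076500 comes from 0.85·0.09 (the sprinkler running=true cases).
Hence the posterior is 0.076500/0.677100 ≈ 0.1130.
Conditioning on overnight rain lowers the posterior on sprinkler running: the classic explaining-away effect in a common-effect structure.

Pr(sprinkler running | wet lawn) ≈ 0.3263; Pr(sprinkler running | wet lawn, overnight rain) ≈ 0.1130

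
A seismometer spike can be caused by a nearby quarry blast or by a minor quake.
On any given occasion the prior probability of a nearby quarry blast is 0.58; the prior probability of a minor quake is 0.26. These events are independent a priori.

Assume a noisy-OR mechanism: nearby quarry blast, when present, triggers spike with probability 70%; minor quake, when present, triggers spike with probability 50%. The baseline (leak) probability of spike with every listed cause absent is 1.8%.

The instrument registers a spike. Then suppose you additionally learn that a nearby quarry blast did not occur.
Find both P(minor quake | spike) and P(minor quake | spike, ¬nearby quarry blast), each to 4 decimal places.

P(minor quake | spike) ≈ 0.3739; P(minor quake | spike, ¬nearby quarry blast) ≈ 0.9086

Under noisy-OR, P(spike | causes) = 1 − (1−0.018)·∏(1−qᵢ) over the active causes.
P(spike) = 0.018×0.42×0.74 + 0.509×0.42×0.26 + 0.7054×0.58×0.74 + 0.8527×0.58×0.26 = 0.005594 + 0.055583 + 0.302758 + 0.128587 = 0.492522
Of this, 0.184170 comes from 0.055583 + 0.128587 (the minor quake=true cases).
So P(minor quake | spike) = 0.184170/0.492522 ≈ 0.3739.

Now condition on the additional information:
Sum P(spike|·) weighted by the priors over both values of minor quake:
  P(spike | ¬nearby quarry blast) = 0.018*0.74 + 0.509*0.26
        = 0.013320 + 0.132340 = 0.145660
Configurations with minor quake contribute 0.132340, so
  P(minor quake | spike, ¬nearby quarry blast) = 0.132340 / 0.145660 ≈ 0.9086
Ruling out nearby quarry blast raises the posterior on minor quake — the flip side of explaining away.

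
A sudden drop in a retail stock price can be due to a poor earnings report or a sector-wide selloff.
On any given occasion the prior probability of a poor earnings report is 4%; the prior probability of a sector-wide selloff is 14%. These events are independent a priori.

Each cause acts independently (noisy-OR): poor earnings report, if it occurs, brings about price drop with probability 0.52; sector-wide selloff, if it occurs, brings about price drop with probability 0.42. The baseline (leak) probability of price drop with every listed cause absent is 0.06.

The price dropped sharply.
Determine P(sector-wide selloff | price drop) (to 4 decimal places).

Under noisy-OR, P(price drop | causes) = 1 − (1−0.06)·∏(1−qᵢ) over the active causes.
P(price drop) = 0.06×0.96×0.86 + 0.4548×0.96×0.14 + 0.5488×0.04×0.86 + 0.738304×0.04×0.14 = 0.049536 + 0.061125 + 0.018879 + 0.004135 = 0.133675
Restricting to configurations with sector-wide selloff present: 0.061125 + 0.004135 = 0.065260.
So P(sector-wide selloff | price drop) = 0.065260/0.133675 ≈ 0.4882.

P(sector-wide selloff | price drop) ≈ 0.4882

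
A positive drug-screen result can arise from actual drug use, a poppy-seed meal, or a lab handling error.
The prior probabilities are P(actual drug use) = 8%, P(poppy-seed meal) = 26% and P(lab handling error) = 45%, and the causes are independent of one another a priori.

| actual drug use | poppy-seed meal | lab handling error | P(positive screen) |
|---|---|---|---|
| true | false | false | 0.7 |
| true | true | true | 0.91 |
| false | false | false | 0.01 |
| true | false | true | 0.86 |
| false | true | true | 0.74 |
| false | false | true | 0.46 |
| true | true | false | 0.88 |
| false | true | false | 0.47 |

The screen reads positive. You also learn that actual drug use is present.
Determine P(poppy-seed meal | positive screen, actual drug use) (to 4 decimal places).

Numerator (weight on configurations with poppy-seed meal): 0.125840 + 0.106470 = 0.232310
Denominator P(positive screen | actual drug use): 0.7×0.74×0.55 + 0.86×0.74×0.45 + 0.88×0.26×0.55 + 0.91×0.26×0.45 = 0.803590
Posterior = 0.232310 / 0.803590 ≈ 0.2891

P(poppy-seed meal | positive screen, actual drug use) ≈ 0.2891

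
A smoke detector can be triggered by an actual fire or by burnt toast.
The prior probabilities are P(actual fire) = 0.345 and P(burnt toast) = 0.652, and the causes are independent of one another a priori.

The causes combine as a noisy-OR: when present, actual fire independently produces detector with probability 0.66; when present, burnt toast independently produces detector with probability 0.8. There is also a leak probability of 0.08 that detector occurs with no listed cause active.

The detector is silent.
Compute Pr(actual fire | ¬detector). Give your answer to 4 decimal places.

Pr(actual fire | ¬detector) ≈ 0.1519

Under noisy-OR, P(detector | causes) = 1 − (1−0.08)·∏(1−qᵢ) over the active causes.
Sum P(¬detector|·) weighted by the priors over the 4 (actual fire, burnt toast) configurations:
  P(¬detector) = 0.92*0.655*0.348 + 0.184*0.655*0.652 + 0.3128*0.345*0.348 + 0.06256*0.345*0.652
        = 0.209705 + 0.078579 + 0.037555 + 0.014072 = 0.339911
The terms with actual fire present sum to 0.051627, so
  P(actual fire | ¬detector) = 0.051627 / 0.339911 ≈ 0.1519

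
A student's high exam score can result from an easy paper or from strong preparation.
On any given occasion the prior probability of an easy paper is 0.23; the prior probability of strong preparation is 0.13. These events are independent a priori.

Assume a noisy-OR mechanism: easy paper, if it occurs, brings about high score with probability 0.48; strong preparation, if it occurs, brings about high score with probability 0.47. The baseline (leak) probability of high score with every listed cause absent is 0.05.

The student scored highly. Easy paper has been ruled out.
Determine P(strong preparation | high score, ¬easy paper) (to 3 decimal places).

Under noisy-OR, P(high score | causes) = 1 − (1−0.05)·∏(1−qᵢ) over the active causes.
Enumerate both values of strong preparation and weight by the priors:
  P(high score | ¬easy paper) = 0.05×0.87 + 0.4965×0.13
        = 0.043500 + 0.064545 = 0.108045
The terms with strong preparation present sum to 0.064545, so
  P(strong preparation | high score, ¬easy paper) = 0.064545 / 0.108045 ≈ 0.597

P(strong preparation | high score, ¬easy paper) ≈ 0.597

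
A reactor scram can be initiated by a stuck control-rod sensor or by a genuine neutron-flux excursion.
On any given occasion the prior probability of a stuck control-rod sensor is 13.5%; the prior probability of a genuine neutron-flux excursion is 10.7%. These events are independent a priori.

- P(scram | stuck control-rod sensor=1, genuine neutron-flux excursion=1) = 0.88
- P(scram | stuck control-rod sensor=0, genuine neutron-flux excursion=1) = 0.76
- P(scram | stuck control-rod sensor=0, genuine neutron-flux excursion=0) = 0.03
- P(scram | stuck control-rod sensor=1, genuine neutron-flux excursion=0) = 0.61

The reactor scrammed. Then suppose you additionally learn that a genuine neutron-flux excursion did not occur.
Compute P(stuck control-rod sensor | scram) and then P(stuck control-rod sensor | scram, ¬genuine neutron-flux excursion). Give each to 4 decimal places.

P(stuck control-rod sensor | scram) ≈ 0.4798; P(stuck control-rod sensor | scram, ¬genuine neutron-flux excursion) ≈ 0.7604

P(scram) = 0.03×0.865×0.893 + 0.76×0.865×0.107 + 0.61×0.135×0.893 + 0.88×0.135×0.107 = 0.023173 + 0.070342 + 0.073539 + 0.012712 = 0.179766
Of this, 0.086251 comes from 0.073539 + 0.012712 (the stuck control-rod sensor=true cases).
Hence the posterior is 0.086251/0.179766 ≈ 0.4798.

Now condition on the additional information:
P(scram | ¬genuine neutron-flux excursion) = 0.03·0.865 + 0.61·0.135 = 0.025950 + 0.082350 = 0.108300
Of this, 0.082350 comes from 0.61·0.135 (the stuck control-rod sensor=true cases).
P(stuck control-rod sensor | scram, ¬genuine neutron-flux excursion) = 0.082350 / 0.108300 ≈ 0.7604
Ruling out genuine neutron-flux excursion raises the posterior on stuck control-rod sensor — the flip side of explaining away.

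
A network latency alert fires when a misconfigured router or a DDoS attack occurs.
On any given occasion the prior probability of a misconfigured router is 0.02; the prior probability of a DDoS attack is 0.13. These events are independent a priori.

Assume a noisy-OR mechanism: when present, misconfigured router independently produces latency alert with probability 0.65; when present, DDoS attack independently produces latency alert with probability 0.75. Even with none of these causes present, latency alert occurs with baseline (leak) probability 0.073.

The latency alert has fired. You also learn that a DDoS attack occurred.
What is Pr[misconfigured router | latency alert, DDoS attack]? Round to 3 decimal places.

Pr[misconfigured router | latency alert, DDoS attack] ≈ 0.024

Under noisy-OR, P(latency alert | causes) = 1 − (1−0.073)·∏(1−qᵢ) over the active causes.
Weight on misconfigured router=true, given the evidence: 0.918887·0.02 = 0.018378
Denominator P(latency alert | DDoS attack): 0.76825·0.98 + 0.918887·0.02 = 0.771263
P(misconfigured router | latency alert, DDoS attack) = 0.018378/0.771263 ≈ 0.024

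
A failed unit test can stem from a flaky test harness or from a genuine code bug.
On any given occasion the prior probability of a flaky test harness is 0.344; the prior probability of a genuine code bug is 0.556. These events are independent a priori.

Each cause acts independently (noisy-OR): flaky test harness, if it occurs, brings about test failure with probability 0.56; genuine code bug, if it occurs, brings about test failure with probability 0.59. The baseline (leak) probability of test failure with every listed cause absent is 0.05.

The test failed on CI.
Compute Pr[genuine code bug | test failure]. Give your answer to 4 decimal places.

Under noisy-OR, P(test failure | causes) = 1 − (1−0.05)·∏(1−qᵢ) over the active causes.
By total probability over the 4 (flaky test harness, genuine code bug) configurations:
  P(test failure) = 0.05*0.656*0.444 + 0.6105*0.656*0.556 + 0.582*0.344*0.444 + 0.82862*0.344*0.556
        = 0.014563 + 0.222671 + 0.088892 + 0.158485 = 0.484611
Configurations with genuine code bug contribute 0.381156, so
  P(genuine code bug | test failure) = 0.381156 / 0.484611 ≈ 0.7865

Pr[genuine code bug | test failure] ≈ 0.7865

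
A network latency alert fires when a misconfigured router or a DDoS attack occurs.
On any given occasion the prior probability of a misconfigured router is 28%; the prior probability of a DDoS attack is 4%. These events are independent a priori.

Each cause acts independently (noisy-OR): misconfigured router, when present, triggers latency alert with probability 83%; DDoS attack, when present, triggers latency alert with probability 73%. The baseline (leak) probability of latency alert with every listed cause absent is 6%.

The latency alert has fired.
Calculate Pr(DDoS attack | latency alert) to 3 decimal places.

Under noisy-OR, P(latency alert | causes) = 1 − (1−0.06)·∏(1−qᵢ) over the active causes.
Sum P(latency alert|·) weighted by the priors over the 4 (misconfigured router, DDoS attack) configurations:
  P(latency alert) = 0.06×0.72×0.96 + 0.7462×0.72×0.04 + 0.8402×0.28×0.96 + 0.956854×0.28×0.04
        = 0.041472 + 0.021491 + 0.225846 + 0.010717 = 0.299526
The terms with DDoS attack present sum to 0.032208, so
  P(DDoS attack | latency alert) = 0.032208 / 0.299526 ≈ 0.108

Pr(DDoS attack | latency alert) ≈ 0.108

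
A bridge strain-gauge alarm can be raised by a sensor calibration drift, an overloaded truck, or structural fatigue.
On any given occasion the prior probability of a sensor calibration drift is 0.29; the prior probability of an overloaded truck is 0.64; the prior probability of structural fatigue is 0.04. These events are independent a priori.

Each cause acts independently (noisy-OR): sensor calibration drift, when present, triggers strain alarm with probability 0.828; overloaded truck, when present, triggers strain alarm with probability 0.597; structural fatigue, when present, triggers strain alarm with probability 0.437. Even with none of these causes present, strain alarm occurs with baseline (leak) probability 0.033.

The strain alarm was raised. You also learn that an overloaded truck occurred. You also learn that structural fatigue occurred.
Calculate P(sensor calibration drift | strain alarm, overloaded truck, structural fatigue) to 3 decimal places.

P(sensor calibration drift | strain alarm, overloaded truck, structural fatigue) ≈ 0.335

Under noisy-OR, P(strain alarm | causes) = 1 − (1−0.033)·∏(1−qᵢ) over the active causes.
P(strain alarm | overloaded truck, structural fatigue) = 0.780598×0.71 + 0.962263×0.29 = 0.554225 + 0.279056 = 0.833281
Of this, 0.279056 comes from 0.962263×0.29 (the sensor calibration drift=true cases).
Hence the posterior is 0.279056/0.833281 ≈ 0.335.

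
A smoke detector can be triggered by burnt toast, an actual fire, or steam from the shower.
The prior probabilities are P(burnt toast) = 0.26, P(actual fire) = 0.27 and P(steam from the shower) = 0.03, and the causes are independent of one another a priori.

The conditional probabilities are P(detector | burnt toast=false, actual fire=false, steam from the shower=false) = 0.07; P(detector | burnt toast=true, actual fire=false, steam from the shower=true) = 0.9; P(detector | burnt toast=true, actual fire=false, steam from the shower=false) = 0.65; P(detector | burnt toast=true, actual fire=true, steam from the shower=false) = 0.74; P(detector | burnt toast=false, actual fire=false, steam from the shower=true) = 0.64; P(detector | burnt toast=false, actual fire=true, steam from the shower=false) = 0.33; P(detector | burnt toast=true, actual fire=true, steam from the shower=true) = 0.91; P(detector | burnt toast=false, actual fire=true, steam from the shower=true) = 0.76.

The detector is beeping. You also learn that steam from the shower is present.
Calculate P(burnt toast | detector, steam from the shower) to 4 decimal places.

P(burnt toast | detector, steam from the shower) ≈ 0.3205

P(detector | steam from the shower) = 0.64·0.74·0.73 + 0.76·0.74·0.27 + 0.9·0.26·0.73 + 0.91·0.26·0.27 = 0.345728 + 0.151848 + 0.170820 + 0.063882 = 0.732278
The burnt toast-present share is 0.170820 + 0.063882 = 0.234702.
P(burnt toast | detector, steam from the shower) = 0.234702 / 0.732278 ≈ 0.3205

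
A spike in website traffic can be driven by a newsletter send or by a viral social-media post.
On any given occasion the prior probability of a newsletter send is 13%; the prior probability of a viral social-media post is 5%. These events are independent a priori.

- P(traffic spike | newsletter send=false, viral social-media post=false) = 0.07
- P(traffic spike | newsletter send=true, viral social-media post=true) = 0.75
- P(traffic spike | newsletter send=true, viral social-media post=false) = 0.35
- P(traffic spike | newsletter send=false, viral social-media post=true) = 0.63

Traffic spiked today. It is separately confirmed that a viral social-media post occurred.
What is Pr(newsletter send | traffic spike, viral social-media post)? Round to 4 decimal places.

Pr(newsletter send | traffic spike, viral social-media post) ≈ 0.1510

Sum P(traffic spike|·) weighted by the priors over both values of newsletter send:
  P(traffic spike | viral social-media post) = 0.63*0.87 + 0.75*0.13
        = 0.548100 + 0.097500 = 0.645600
Configurations with newsletter send contribute 0.097500, so
  P(newsletter send | traffic spike, viral social-media post) = 0.097500 / 0.645600 ≈ 0.1510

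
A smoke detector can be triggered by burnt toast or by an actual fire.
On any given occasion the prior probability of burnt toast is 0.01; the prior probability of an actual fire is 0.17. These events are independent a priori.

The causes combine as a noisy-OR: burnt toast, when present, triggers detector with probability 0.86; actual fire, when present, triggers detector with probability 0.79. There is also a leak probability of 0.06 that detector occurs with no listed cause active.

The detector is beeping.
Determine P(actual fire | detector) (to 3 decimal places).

Under noisy-OR, P(detector | causes) = 1 − (1−0.06)·∏(1−qᵢ) over the active causes.
For the numerator, keep only actual fire=true terms: 0.135078 + 0.001653 = 0.136731
The normalizing constant is 0.06×0.99×0.83 + 0.8026×0.99×0.17 + 0.8684×0.01×0.83 + 0.972364×0.01×0.17 = 0.193241
Posterior = 0.136731 / 0.193241 ≈ 0.708

P(actual fire | detector) ≈ 0.708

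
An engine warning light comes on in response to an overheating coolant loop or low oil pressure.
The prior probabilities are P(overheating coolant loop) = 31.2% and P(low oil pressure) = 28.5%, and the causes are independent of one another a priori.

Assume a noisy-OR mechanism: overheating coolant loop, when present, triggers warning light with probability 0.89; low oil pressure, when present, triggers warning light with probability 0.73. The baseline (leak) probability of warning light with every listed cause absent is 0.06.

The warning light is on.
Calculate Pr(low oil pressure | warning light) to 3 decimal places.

Pr(low oil pressure | warning light) ≈ 0.503

Under noisy-OR, P(warning light | causes) = 1 − (1−0.06)·∏(1−qᵢ) over the active causes.
P(warning light) = 0.06*0.688*0.715 + 0.7462*0.688*0.285 + 0.8966*0.312*0.715 + 0.972082*0.312*0.285 = 0.029515 + 0.146315 + 0.200014 + 0.086438 = 0.462282
Restricting to configurations with low oil pressure present: 0.146315 + 0.086438 = 0.232753.
Hence the posterior is 0.232753/0.462282 ≈ 0.503.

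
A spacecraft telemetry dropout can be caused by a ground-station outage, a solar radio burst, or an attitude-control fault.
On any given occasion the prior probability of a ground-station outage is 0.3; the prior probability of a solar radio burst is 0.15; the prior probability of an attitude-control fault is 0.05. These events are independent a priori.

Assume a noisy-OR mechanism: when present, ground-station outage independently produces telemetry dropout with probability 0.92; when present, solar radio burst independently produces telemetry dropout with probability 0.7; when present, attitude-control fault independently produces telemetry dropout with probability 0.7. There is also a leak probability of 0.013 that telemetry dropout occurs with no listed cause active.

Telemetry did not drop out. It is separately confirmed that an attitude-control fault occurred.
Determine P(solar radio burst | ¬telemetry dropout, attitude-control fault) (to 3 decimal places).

Under noisy-OR, P(telemetry dropout | causes) = 1 − (1−0.013)·∏(1−qᵢ) over the active causes.
Numerator (weight on configurations with solar radio burst): 0.009327 + 0.000320 = 0.009647
Denominator P(¬telemetry dropout | attitude-control fault): 0.2961*0.7*0.85 + 0.08883*0.7*0.15 + 0.023688*0.3*0.85 + 0.007106*0.3*0.15 = 0.191866
Posterior = 0.009647 / 0.191866 ≈ 0.050

P(solar radio burst | ¬telemetry dropout, attitude-control fault) ≈ 0.050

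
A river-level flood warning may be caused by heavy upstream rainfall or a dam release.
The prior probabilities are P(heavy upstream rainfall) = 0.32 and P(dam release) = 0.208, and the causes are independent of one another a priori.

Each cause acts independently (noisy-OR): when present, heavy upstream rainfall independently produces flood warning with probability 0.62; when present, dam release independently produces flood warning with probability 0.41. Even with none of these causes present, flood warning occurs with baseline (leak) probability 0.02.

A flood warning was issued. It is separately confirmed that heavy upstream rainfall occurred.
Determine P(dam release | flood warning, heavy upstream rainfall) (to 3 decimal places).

P(dam release | flood warning, heavy upstream rainfall) ≈ 0.246

Under noisy-OR, P(flood warning | causes) = 1 − (1−0.02)·∏(1−qᵢ) over the active causes.
Enumerate both values of dam release and weight by the priors:
  P(flood warning | heavy upstream rainfall) = 0.6276*0.792 + 0.780284*0.208
        = 0.497059 + 0.162299 = 0.659358
The terms with dam release present sum to 0.162299, so
  P(dam release | flood warning, heavy upstream rainfall) = 0.162299 / 0.659358 ≈ 0.246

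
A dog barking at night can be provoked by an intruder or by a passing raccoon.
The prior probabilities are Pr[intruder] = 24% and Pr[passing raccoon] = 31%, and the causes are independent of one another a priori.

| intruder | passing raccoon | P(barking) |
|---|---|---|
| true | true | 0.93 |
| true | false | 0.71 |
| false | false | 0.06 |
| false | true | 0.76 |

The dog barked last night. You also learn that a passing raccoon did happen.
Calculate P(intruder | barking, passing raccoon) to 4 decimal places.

Weight on intruder=true, given the evidence: 0.93*0.24 = 0.223200
Normalizer over all consistent configurations: 0.76*0.76 + 0.93*0.24 = 0.800800
P(intruder | barking, passing raccoon) = 0.223200/0.800800 ≈ 0.2787

P(intruder | barking, passing raccoon) ≈ 0.2787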